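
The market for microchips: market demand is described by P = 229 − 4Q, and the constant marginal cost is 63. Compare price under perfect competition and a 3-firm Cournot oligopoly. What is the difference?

Perfect competition: P = MC = 63, so 229 − 4Q = 63 and Q = 41.5.
With 3 symmetric Cournot firms, each firm's FOC gives 229 − 16q = 63, so q = 10.375, Q = 3·10.375 = 31.125, and P = 104.5.
Change in price: 104.5 − 63 = 41.5.

Price rises by 41.5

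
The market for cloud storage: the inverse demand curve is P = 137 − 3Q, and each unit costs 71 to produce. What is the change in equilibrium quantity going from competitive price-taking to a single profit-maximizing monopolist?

Under competition P = MC = 71, so Q = (137 − 71)/3 = 22.
The monopolist equates marginal revenue to marginal cost: 137 − 6Q = 71, so Q = 11. From demand, P = 104.
Change in equilibrium quantity: 11 − 22 = −11.

Q falls by 11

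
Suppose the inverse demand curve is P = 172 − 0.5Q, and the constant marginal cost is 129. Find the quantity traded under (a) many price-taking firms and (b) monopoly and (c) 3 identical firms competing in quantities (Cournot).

Perfect competition: P = MC = 129, so 172 − 0.5Q = 129 and Q = 86.
The monopolist equates marginal revenue to marginal cost: 172 − Q = 129, so Q = 43. From demand, P = 150.5.
In a 3-firm Cournot equilibrium, symmetry and the first-order condition give q = (172 − 129)/(2) = 21.5. So Q = 64.5 and P = 139.75.

Competition: Q = 86; Monopoly: Q = 43; Cournot: Q = 64.5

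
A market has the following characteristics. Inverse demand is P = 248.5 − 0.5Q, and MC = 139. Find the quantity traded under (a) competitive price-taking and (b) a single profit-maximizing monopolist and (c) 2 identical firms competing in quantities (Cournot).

Competitive firms price at marginal cost: P = 139, giving Q = 219.
The monopolist equates marginal revenue to marginal cost: 248.5 − Q = 139, so Q = 109.5. From demand, P = 193.75.
Cournot with 2 identical firms: the symmetric best-response condition is 248.5 − 1.5q = 139. Each firm produces q = 73, total output Q = 146, price P = 175.5.

Competition: Q = 219; Monopoly: Q = 109.5; Cournot: Q = 146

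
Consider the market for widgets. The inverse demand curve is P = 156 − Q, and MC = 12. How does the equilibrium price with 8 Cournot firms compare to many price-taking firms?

Cournot: P = 28; Competition: P = 12

With 8 symmetric Cournot firms, each firm's FOC gives 156 − 9q = 12, so q = 16, Q = 8·16 = 128, and P = 28.
Competitive firms price at marginal cost: P = 12, giving Q = 144.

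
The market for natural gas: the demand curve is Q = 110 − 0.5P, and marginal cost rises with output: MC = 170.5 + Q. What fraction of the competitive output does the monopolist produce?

Q_m/Q_c = 0.6

Inverting demand: P = 220 − 2Q.
Monopoly sets MR = MC: 220 − 4Q = 170.5 + Q ⇒ Q = 9.9, P = 220 − 2·9.9 = 200.2.
Competitive equilibrium sets price equal to marginal cost: 220 − 2Q = 170.5 + Q, so Q = 16.5 and P = 187.
Ratio Q_m/Q_c = 9.9/16.5 = 0.6.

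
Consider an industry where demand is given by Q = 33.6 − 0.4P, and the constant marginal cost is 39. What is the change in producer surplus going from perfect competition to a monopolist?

PS rises by 202.5

Inverting demand: P = 84 − 2.5Q.
Perfect competition: P = MC = 39, so 84 − 2.5Q = 39 and Q = 18.
PS = (39 − 39)·18 = 0.
A monopolist chooses Q where MR = MC. MR = 84 − 5Q; setting this equal to 39 gives Q = 9 and P = 61.5.
PS = (61.5 − 39)·9 = 202.5.
Change in producer surplus: 202.5 − 0 = 202.5.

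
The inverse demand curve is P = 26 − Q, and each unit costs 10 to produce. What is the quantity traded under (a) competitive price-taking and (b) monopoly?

Competition: Q = 16; Monopoly: Q = 8

Competitive firms price at marginal cost: P = 10, giving Q = 16.
A monopolist chooses Q where MR = MC. MR = 26 − 2Q; setting this equal to 10 gives Q = 8 and P = 18.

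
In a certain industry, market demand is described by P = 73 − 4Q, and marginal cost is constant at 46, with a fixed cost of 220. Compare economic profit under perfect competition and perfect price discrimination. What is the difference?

Economic profit rises by 91.125

Under competition P = MC = 46, so Q = (73 − 46)/4 = 6.75.
Profit = (46 − 46)·6.75 − 220 = −220.
Under first-degree price discrimination the firm charges each unit its demand price and produces up to where P = MC, i.e. Q = 6.75. Consumer surplus is zero; producer surplus equals total surplus.
PS equals the full surplus area, 91.125. Profit = 91.125 − 220 = −128.875.
Change in economic profit: −128.875 − −220 = 91.125.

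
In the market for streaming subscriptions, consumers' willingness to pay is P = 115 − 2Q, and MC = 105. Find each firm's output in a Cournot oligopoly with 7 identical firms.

q_i = 0.625

In a 7-firm Cournot equilibrium, symmetry and the first-order condition give q = (115 − 105)/(16) = 0.625. So Q = 4.375 and P = 106.25.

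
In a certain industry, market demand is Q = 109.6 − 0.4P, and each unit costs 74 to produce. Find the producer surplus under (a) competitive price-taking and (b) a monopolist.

Competition: PS = 0; Monopoly: PS = 4000

Inverting demand: P = 274 − 2.5Q.
Under competition P = MC = 74, so Q = (274 − 74)/2.5 = 80.
PS = (74 − 74)·80 = 0.
The monopolist equates marginal revenue to marginal cost: 274 − 5Q = 74, so Q = 40. From demand, P = 174.
PS = (174 − 74)·40 = 4000.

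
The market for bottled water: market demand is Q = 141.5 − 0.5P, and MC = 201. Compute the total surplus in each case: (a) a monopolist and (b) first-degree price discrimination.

Monopoly: TS = 1260.75; Perfect PD: TS = 1681

Inverting demand: P = 283 − 2Q.
Monopoly sets MR = MC: 283 − 4Q = 201 ⇒ Q = 20.5, P = 283 − 2·20.5 = 242.
CS = ½·(283 − 242)·20.5 = 420.25; PS = (242 − 201)·20.5 = 840.5; TS = 1260.75.
A perfectly discriminating monopolist sells every unit with P(Q) ≥ MC(Q), so output equals the competitive quantity Q = 41. Each buyer pays their reservation price, so CS = 0 and the firm captures all surplus.
TS = 1681 (equal to competitive TS).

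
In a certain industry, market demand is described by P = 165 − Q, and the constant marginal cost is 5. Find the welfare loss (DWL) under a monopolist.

DWL = 3200

Perfect competition: P = MC = 5, so 165 − Q = 5 and Q = 160.
The monopolist equates marginal revenue to marginal cost: 165 − 2Q = 5, so Q = 80. From demand, P = 85.
DWL is the triangle between Q = 80 and Q = 160: ½·(160 − 80)·(85 − 5) = 3200.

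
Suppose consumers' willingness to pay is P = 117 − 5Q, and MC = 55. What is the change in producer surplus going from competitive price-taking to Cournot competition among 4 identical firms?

Under competition P = MC = 55, so Q = (117 − 55)/5 = 12.4.
PS = (55 − 55)·12.4 = 0.
In a 4-firm Cournot equilibrium, symmetry and the first-order condition give q = (117 − 55)/(25) = 2.48. So Q = 9.92 and P = 67.4.
PS = (67.4 − 55)·9.92 = 123.008.
Change in producer surplus: 123.008 − 0 = 123.008.

PS rises by 123.008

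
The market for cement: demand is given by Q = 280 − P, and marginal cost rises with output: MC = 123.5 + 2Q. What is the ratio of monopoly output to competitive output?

Inverting demand: P = 280 − Q.
Monopoly sets MR = MC: 280 − 2Q = 123.5 + 2Q ⇒ Q = 39.125, P = 280 − 39.125 = 240.875.
Competitive equilibrium sets price equal to marginal cost: 280 − Q = 123.5 + 2Q, so Q = 313/6 and P = 1367/6.
Ratio Q_m/Q_c = 39.125/(313/6) = 0.75.

Q_m/Q_c = 0.75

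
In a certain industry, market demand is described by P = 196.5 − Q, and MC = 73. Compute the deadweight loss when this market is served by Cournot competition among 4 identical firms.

Under competition P = MC = 73, so Q = (196.5 − 73)/1 = 123.5.
Cournot with 4 identical firms: the symmetric best-response condition is 196.5 − 5q = 73. Each firm produces q = 24.7, total output Q = 98.8, price P = 97.7.
DWL is the triangle between Q = 98.8 and Q = 123.5: ½·(123.5 − 98.8)·(97.7 − 73) = 305.045.

DWL = 305.045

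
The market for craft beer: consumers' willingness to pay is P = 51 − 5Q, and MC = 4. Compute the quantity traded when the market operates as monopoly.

Monopoly sets MR = MC: 51 − 10Q = 4 ⇒ Q = 4.7, P = 51 − 5·4.7 = 27.5.

Q = 4.7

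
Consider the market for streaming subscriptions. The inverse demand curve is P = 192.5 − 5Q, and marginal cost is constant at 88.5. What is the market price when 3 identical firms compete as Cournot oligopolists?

P = 114.5

Cournot with 3 identical firms: the symmetric best-response condition is 192.5 − 20q = 88.5. Each firm produces q = 5.2, total output Q = 15.6, price P = 114.5.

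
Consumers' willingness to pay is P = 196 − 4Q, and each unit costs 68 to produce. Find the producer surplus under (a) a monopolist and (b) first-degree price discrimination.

Monopoly: PS = 1024; Perfect PD: PS = 2048

Monopoly sets MR = MC: 196 − 8Q = 68 ⇒ Q = 16, P = 196 − 4·16 = 132.
PS = (132 − 68)·16 = 1024.
A perfectly discriminating monopolist sells every unit with P(Q) ≥ MC(Q), so output equals the competitive quantity Q = 32. Each buyer pays their reservation price, so CS = 0 and the firm captures all surplus.
PS = ½·(196 − 68)·32 = 2048.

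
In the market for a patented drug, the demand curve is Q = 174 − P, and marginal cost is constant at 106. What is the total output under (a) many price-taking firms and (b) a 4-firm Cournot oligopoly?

Inverting demand: P = 174 − Q.
Under competition P = MC = 106, so Q = (174 − 106)/1 = 68.
With 4 symmetric Cournot firms, each firm's FOC gives 174 − 5q = 106, so q = 13.6, Q = 4·13.6 = 54.4, and P = 119.6.

Competition: Q = 68; Cournot: Q = 54.4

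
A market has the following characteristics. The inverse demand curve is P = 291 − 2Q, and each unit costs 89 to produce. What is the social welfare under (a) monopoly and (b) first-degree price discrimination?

Monopoly: TS = 7650.75; Perfect PD: TS = 10201

A monopolist chooses Q where MR = MC. MR = 291 − 4Q; setting this equal to 89 gives Q = 50.5 and P = 190.
CS = ½·(291 − 190)·50.5 = 2550.25; PS = (190 − 89)·50.5 = 5100.5; TS = 7650.75.
A perfectly discriminating monopolist sells every unit with P(Q) ≥ MC(Q), so output equals the competitive quantity Q = 101. Each buyer pays their reservation price, so CS = 0 and the firm captures all surplus.
TS = 10201 (equal to competitive TS).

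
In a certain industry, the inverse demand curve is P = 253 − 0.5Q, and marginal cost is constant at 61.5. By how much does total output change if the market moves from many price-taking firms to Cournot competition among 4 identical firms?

Competitive firms price at marginal cost: P = 61.5, giving Q = 383.
With 4 symmetric Cournot firms, each firm's FOC gives 253 − 2.5q = 61.5, so q = 76.6, Q = 4·76.6 = 306.4, and P = 99.8.
Change in total output: 306.4 − 383 = −76.6.

Total output falls by 76.6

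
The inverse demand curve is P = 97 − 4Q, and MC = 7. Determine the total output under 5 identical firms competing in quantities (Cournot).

Q = 18.75

With 5 symmetric Cournot firms, each firm's FOC gives 97 − 24q = 7, so q = 3.75, Q = 5·3.75 = 18.75, and P = 22.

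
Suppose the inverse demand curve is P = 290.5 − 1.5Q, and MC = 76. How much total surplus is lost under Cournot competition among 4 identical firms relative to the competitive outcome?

DWL = 613.47

Perfect competition: P = MC = 76, so 290.5 − 1.5Q = 76 and Q = 143.
In a 4-firm Cournot equilibrium, symmetry and the first-order condition give q = (290.5 − 76)/(7.5) = 28.6. So Q = 114.4 and P = 118.9.
DWL is the triangle between Q = 114.4 and Q = 143: ½·(143 − 114.4)·(118.9 − 76) = 613.47.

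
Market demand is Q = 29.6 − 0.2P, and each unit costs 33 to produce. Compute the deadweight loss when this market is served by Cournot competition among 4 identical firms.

DWL = 52.9

Inverting demand: P = 148 − 5Q.
Under competition P = MC = 33, so Q = (148 − 33)/5 = 23.
With 4 symmetric Cournot firms, each firm's FOC gives 148 − 25q = 33, so q = 4.6, Q = 4·4.6 = 18.4, and P = 56.
DWL is the triangle between Q = 18.4 and Q = 23: ½·(23 − 18.4)·(56 − 33) = 52.9.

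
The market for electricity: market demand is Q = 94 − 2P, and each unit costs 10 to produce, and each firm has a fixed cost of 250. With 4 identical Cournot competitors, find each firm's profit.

Inverting demand: P = 47 − 0.5Q.
Cournot with 4 identical firms: the symmetric best-response condition is 47 − 2.5q = 10. Each firm produces q = 14.8, total output Q = 59.2, price P = 17.4.
Each firm's profit = (17.4 − 10)·14.8 − 250 = −140.48.

π_i = −140.48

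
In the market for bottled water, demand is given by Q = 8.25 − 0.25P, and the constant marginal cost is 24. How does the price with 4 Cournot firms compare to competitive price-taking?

Inverting demand: P = 33 − 4Q.
Cournot with 4 identical firms: the symmetric best-response condition is 33 − 20q = 24. Each firm produces q = 0.45, total output Q = 1.8, price P = 25.8.
Perfect competition: P = MC = 24, so 33 − 4Q = 24 and Q = 2.25.

Cournot: P = 25.8; Competition: P = 24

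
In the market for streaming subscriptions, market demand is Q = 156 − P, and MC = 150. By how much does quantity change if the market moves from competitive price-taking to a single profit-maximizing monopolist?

Inverting demand: P = 156 − Q.
Competitive firms price at marginal cost: P = 150, giving Q = 6.
Monopoly sets MR = MC: 156 − 2Q = 150 ⇒ Q = 3, P = 156 − 3 = 153.
Change in quantity: 3 − 6 = −3.

Q falls by 3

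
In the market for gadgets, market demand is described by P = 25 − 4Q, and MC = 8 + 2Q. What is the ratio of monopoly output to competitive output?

Q_m/Q_c = 0.6

A monopolist chooses Q where MR = MC. MR = 25 − 8Q; setting this equal to 8 + 2Q gives Q = 1.7 and P = 18.2.
Competitive equilibrium sets price equal to marginal cost: 25 − 4Q = 8 + 2Q, so Q = 17/6 and P = 41/3.
Ratio Q_m/Q_c = 1.7/(17/6) = 0.6.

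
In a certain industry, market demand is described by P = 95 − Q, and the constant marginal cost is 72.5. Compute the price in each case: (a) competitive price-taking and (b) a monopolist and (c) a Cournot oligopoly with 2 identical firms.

Competition: P = 72.5; Monopoly: P = 83.75; Cournot: P = 80

Competitive firms price at marginal cost: P = 72.5, giving Q = 22.5.
A monopolist chooses Q where MR = MC. MR = 95 − 2Q; setting this equal to 72.5 gives Q = 11.25 and P = 83.75.
With 2 symmetric Cournot firms, each firm's FOC gives 95 − 3q = 72.5, so q = 7.5, Q = 2·7.5 = 15, and P = 80.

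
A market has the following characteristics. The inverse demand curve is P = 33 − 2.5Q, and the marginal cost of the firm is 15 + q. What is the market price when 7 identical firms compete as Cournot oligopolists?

P = 18

With 7 symmetric Cournot firms, each firm's FOC gives 33 − 20q = 15 + q, so q = 6/7, Q = 7·6/7 = 6, and P = 18.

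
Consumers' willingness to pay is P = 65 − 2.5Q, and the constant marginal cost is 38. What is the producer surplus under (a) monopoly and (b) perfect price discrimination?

Monopoly: PS = 72.9; Perfect PD: PS = 145.8

A monopolist chooses Q where MR = MC. MR = 65 − 5Q; setting this equal to 38 gives Q = 5.4 and P = 51.5.
PS = (51.5 − 38)·5.4 = 72.9.
With perfect price discrimination, output is the efficient level Q = 10.8 (where demand meets MC), but every buyer pays their willingness to pay: CS = 0 and PS = total surplus.
PS = ½·(65 − 38)·10.8 = 145.8.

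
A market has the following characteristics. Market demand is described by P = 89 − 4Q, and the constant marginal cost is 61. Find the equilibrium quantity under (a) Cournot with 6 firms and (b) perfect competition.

Cournot: Q = 6; Competition: Q = 7

With 6 symmetric Cournot firms, each firm's FOC gives 89 − 28q = 61, so q = 1, Q = 6·1 = 6, and P = 65.
Perfect competition: P = MC = 61, so 89 − 4Q = 61 and Q = 7.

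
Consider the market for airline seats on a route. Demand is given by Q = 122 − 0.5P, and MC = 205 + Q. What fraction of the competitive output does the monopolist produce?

Inverting demand: P = 244 − 2Q.
The monopolist equates marginal revenue to marginal cost: 244 − 4Q = 205 + Q, so Q = 7.8. From demand, P = 228.4.
Competitive equilibrium sets price equal to marginal cost: 244 − 2Q = 205 + Q, so Q = 13 and P = 218.
Ratio Q_m/Q_c = 7.8/13 = 0.6.

Q_m/Q_c = 0.6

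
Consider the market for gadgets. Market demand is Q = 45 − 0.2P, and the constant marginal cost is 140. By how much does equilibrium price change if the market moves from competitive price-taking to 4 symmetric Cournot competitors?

Equilibrium price rises by 17

Inverting demand: P = 225 − 5Q.
Competitive firms price at marginal cost: P = 140, giving Q = 17.
With 4 symmetric Cournot firms, each firm's FOC gives 225 − 25q = 140, so q = 3.4, Q = 4·3.4 = 13.6, and P = 157.
Change in equilibrium price: 157 − 140 = 17.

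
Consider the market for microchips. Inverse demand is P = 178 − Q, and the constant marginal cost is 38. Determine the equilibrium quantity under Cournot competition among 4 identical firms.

With 4 symmetric Cournot firms, each firm's FOC gives 178 − 5q = 38, so q = 28, Q = 4·28 = 112, and P = 66.

Q = 112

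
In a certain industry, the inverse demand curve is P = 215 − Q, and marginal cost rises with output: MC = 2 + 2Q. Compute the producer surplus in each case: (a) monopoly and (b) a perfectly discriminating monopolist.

Monopoly sets MR = MC: 215 − 2Q = 2 + 2Q ⇒ Q = 53.25, P = 215 − 53.25 = 161.75.
PS = P·Q − VC(Q) = 161.75·53.25 − (2·53.25 + ½·2·53.25²) = 5671.125.
With perfect price discrimination, output is the efficient level Q = 71 (where demand meets MC), but every buyer pays their willingness to pay: CS = 0 and PS = total surplus.
PS = ½·(215 − 2)·71 = 7561.5.

Monopoly: PS = 5671.125; Perfect PD: PS = 7561.5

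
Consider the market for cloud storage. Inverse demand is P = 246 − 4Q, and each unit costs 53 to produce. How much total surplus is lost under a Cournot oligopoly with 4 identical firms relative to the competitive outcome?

Competitive firms price at marginal cost: P = 53, giving Q = 48.25.
Cournot with 4 identical firms: the symmetric best-response condition is 246 − 20q = 53. Each firm produces q = 9.65, total output Q = 38.6, price P = 91.6.
DWL is the triangle between Q = 38.6 and Q = 48.25: ½·(48.25 − 38.6)·(91.6 − 53) = 186.245.

DWL = 186.245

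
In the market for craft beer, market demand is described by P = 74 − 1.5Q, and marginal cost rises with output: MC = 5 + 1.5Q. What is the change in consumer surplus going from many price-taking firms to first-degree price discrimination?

Competitive equilibrium sets price equal to marginal cost: 74 − 1.5Q = 5 + 1.5Q, so Q = 23 and P = 39.5.
CS = ½·(74 − 39.5)·23 = 396.75.
Under first-degree price discrimination the firm charges each unit its demand price and produces up to where P = MC, i.e. Q = 23. Consumer surplus is zero; producer surplus equals total surplus.
CS = 0.
Change in consumer surplus: 0 − 396.75 = −396.75.

CS falls by 396.75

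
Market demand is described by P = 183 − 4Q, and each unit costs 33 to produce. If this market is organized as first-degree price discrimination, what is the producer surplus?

PS = 2812.5

With perfect price discrimination, output is the efficient level Q = 37.5 (where demand meets MC), but every buyer pays their willingness to pay: CS = 0 and PS = total surplus.
PS = ½·(183 − 33)·37.5 = 2812.5.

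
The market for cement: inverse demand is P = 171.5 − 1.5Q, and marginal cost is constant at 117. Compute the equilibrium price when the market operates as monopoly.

A monopolist chooses Q where MR = MC. MR = 171.5 − 3Q; setting this equal to 117 gives Q = 109/6 and P = 144.25.

P = 144.25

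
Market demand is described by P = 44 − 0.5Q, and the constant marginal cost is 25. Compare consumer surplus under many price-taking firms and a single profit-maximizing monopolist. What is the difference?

Competitive firms price at marginal cost: P = 25, giving Q = 38.
CS = ½·(44 − 25)·38 = 361.
Monopoly sets MR = MC: 44 − Q = 25 ⇒ Q = 19, P = 44 − 0.5·19 = 34.5.
CS = ½·(44 − 34.5)·19 = 90.25.
Change in consumer surplus: 90.25 − 361 = −270.75.

CS falls by 270.75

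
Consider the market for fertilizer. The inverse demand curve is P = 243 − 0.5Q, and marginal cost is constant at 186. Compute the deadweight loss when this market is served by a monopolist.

Perfect competition: P = MC = 186, so 243 − 0.5Q = 186 and Q = 114.
A monopolist chooses Q where MR = MC. MR = 243 − Q; setting this equal to 186 gives Q = 57 and P = 214.5.
DWL is the triangle between Q = 57 and Q = 114: ½·(114 − 57)·(214.5 − 186) = 812.25.

DWL = 812.25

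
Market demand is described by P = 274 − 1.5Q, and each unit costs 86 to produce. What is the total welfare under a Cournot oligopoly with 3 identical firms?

In a 3-firm Cournot equilibrium, symmetry and the first-order condition give q = (274 − 86)/(6) = 94/3. So Q = 94 and P = 133.
CS = ½·(274 − 133)·94 = 6627; PS = (133 − 86)·94 = 4418; TS = 11045.

TS = 11045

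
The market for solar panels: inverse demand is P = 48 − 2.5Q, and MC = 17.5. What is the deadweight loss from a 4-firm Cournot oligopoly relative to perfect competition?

DWL = 7.442

Under competition P = MC = 17.5, so Q = (48 − 17.5)/2.5 = 12.2.
With 4 symmetric Cournot firms, each firm's FOC gives 48 − 12.5q = 17.5, so q = 2.44, Q = 4·2.44 = 9.76, and P = 23.6.
DWL is the triangle between Q = 9.76 and Q = 12.2: ½·(12.2 − 9.76)·(23.6 − 17.5) = 7.442.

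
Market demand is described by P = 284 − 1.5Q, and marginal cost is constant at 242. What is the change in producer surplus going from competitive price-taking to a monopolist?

Perfect competition: P = MC = 242, so 284 − 1.5Q = 242 and Q = 28.
PS = (242 − 242)·28 = 0.
Monopoly sets MR = MC: 284 − 3Q = 242 ⇒ Q = 14, P = 284 − 1.5·14 = 263.
PS = (263 − 242)·14 = 294.
Change in producer surplus: 294 − 0 = 294.

Producer surplus rises by 294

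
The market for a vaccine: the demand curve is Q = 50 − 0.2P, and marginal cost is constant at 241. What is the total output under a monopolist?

Q = 0.9

Inverting demand: P = 250 − 5Q.
The monopolist equates marginal revenue to marginal cost: 250 − 10Q = 241, so Q = 0.9. From demand, P = 245.5.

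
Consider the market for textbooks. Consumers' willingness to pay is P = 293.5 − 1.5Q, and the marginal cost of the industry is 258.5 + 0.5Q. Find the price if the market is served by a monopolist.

Monopoly sets MR = MC: 293.5 − 3Q = 258.5 + 0.5Q ⇒ Q = 10, P = 293.5 − 1.5·10 = 278.5.

P = 278.5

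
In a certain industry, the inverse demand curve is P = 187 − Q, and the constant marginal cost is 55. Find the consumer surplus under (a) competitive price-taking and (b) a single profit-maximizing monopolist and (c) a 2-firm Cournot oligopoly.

Competition: CS = 8712; Monopoly: CS = 2178; Cournot: CS = 3872

Competitive firms price at marginal cost: P = 55, giving Q = 132.
CS = ½·(187 − 55)·132 = 8712.
Monopoly sets MR = MC: 187 − 2Q = 55 ⇒ Q = 66, P = 187 − 66 = 121.
CS = ½·(187 − 121)·66 = 2178.
In a 2-firm Cournot equilibrium, symmetry and the first-order condition give q = (187 − 55)/(3) = 44. So Q = 88 and P = 99.
CS = ½·(187 − 99)·88 = 3872.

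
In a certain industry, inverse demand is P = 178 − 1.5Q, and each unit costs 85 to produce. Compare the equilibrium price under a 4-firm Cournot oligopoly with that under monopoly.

With 4 symmetric Cournot firms, each firm's FOC gives 178 − 7.5q = 85, so q = 12.4, Q = 4·12.4 = 49.6, and P = 103.6.
A monopolist chooses Q where MR = MC. MR = 178 − 3Q; setting this equal to 85 gives Q = 31 and P = 131.5.

Cournot: P = 103.6; Monopoly: P = 131.5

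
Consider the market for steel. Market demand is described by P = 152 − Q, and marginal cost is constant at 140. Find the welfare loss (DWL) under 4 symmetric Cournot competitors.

DWL = 2.88

Competitive firms price at marginal cost: P = 140, giving Q = 12.
With 4 symmetric Cournot firms, each firm's FOC gives 152 − 5q = 140, so q = 2.4, Q = 4·2.4 = 9.6, and P = 142.4.
DWL is the triangle between Q = 9.6 and Q = 12: ½·(12 − 9.6)·(142.4 − 140) = 2.88.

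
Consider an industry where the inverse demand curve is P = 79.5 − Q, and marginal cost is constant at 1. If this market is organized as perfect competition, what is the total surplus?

TS = 3081.125

Perfect competition: P = MC = 1, so 79.5 − Q = 1 and Q = 78.5.
CS = ½·(79.5 − 1)·78.5 = 3081.125; PS = (1 − 1)·78.5 = 0; TS = 3081.125.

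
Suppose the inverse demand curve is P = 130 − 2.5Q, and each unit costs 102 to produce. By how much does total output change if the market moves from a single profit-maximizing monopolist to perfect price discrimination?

The monopolist equates marginal revenue to marginal cost: 130 − 5Q = 102, so Q = 5.6. From demand, P = 116.
With perfect price discrimination, output is the efficient level Q = 11.2 (where demand meets MC), but every buyer pays their willingness to pay: CS = 0 and PS = total surplus.
Change in total output: 11.2 − 5.6 = 5.6.

Total output rises by 5.6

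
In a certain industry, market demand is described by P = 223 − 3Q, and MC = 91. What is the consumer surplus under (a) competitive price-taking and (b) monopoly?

Under competition P = MC = 91, so Q = (223 − 91)/3 = 44.
CS = ½·(223 − 91)·44 = 2904.
The monopolist equates marginal revenue to marginal cost: 223 − 6Q = 91, so Q = 22. From demand, P = 157.
CS = ½·(223 − 157)·22 = 726.

Competition: CS = 2904; Monopoly: CS = 726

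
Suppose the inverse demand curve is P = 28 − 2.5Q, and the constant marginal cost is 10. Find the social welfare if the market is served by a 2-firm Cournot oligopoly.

TS = 57.6

Cournot with 2 identical firms: the symmetric best-response condition is 28 − 7.5q = 10. Each firm produces q = 2.4, total output Q = 4.8, price P = 16.
CS = ½·(28 − 16)·4.8 = 28.8; PS = (16 − 10)·4.8 = 28.8; TS = 57.6.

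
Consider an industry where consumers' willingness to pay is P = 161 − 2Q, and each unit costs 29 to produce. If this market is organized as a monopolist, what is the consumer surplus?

A monopolist chooses Q where MR = MC. MR = 161 − 4Q; setting this equal to 29 gives Q = 33 and P = 95.
CS = ½·(161 − 95)·33 = 1089.

CS = 1089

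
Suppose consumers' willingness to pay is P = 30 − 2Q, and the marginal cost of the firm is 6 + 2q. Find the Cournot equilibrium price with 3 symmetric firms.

Cournot with 3 identical firms: the symmetric best-response condition is 30 − 8q = 6 + 2q. Each firm produces q = 2.4, total output Q = 7.2, price P = 15.6.

P = 15.6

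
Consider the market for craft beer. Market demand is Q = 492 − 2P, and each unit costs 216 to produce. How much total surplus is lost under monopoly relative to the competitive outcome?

DWL = 225

Inverting demand: P = 246 − 0.5Q.
Under competition P = MC = 216, so Q = (246 − 216)/0.5 = 60.
The monopolist equates marginal revenue to marginal cost: 246 − Q = 216, so Q = 30. From demand, P = 231.
DWL is the triangle between Q = 30 and Q = 60: ½·(60 − 30)·(231 − 216) = 225.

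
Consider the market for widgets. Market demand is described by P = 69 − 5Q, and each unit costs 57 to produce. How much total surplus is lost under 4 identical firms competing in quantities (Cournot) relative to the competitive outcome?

DWL = 0.576

Under competition P = MC = 57, so Q = (69 − 57)/5 = 2.4.
With 4 symmetric Cournot firms, each firm's FOC gives 69 − 25q = 57, so q = 0.48, Q = 4·0.48 = 1.92, and P = 59.4.
DWL is the triangle between Q = 1.92 and Q = 2.4: ½·(2.4 − 1.92)·(59.4 − 57) = 0.576.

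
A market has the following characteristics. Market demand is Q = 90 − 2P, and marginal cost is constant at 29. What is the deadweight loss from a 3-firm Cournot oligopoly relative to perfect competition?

DWL = 16

Inverting demand: P = 45 − 0.5Q.
Under competition P = MC = 29, so Q = (45 − 29)/0.5 = 32.
In a 3-firm Cournot equilibrium, symmetry and the first-order condition give q = (45 − 29)/(2) = 8. So Q = 24 and P = 33.
DWL is the triangle between Q = 24 and Q = 32: ½·(32 − 24)·(33 − 29) = 16.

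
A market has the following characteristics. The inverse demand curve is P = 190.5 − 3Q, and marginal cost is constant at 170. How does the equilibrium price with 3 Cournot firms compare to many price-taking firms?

With 3 symmetric Cournot firms, each firm's FOC gives 190.5 − 12q = 170, so q = 41/24, Q = 3·41/24 = 5.125, and P = 175.125.
Under competition P = MC = 170, so Q = (190.5 − 170)/3 = 41/6.

Cournot: P = 175.125; Competition: P = 170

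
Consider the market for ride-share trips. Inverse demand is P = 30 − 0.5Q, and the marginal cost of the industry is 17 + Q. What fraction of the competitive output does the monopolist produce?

Q_m/Q_c = 0.75

Monopoly sets MR = MC: 30 − Q = 17 + Q ⇒ Q = 6.5, P = 30 − 0.5·6.5 = 26.75.
Competitive equilibrium sets price equal to marginal cost: 30 − 0.5Q = 17 + Q, so Q = 26/3 and P = 77/3.
Ratio Q_m/Q_c = 6.5/(26/3) = 0.75.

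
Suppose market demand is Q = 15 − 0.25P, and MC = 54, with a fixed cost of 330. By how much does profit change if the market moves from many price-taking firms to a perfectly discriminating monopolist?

π rises by 4.5

Inverting demand: P = 60 − 4Q.
Under competition P = MC = 54, so Q = (60 − 54)/4 = 1.5.
Profit = (54 − 54)·1.5 − 330 = −330.
With perfect price discrimination, output is the efficient level Q = 1.5 (where demand meets MC), but every buyer pays their willingness to pay: CS = 0 and PS = total surplus.
PS equals the full surplus area, 4.5. Profit = 4.5 − 330 = −325.5.
Change in profit: −325.5 − −330 = 4.5.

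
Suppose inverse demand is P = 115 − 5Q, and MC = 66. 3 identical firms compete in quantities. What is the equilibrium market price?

P = 78.25

With 3 symmetric Cournot firms, each firm's FOC gives 115 − 20q = 66, so q = 2.45, Q = 3·2.45 = 7.35, and P = 78.25.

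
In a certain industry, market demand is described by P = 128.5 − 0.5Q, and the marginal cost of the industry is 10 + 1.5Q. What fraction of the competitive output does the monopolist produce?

The monopolist equates marginal revenue to marginal cost: 128.5 − Q = 10 + 1.5Q, so Q = 47.4. From demand, P = 104.8.
Under competition P = MC: 128.5 − 0.5Q = 10 + 1.5Q ⇒ Q = 59.25, P = 98.875.
Ratio Q_m/Q_c = 47.4/59.25 = 0.8.

Q_m/Q_c = 0.8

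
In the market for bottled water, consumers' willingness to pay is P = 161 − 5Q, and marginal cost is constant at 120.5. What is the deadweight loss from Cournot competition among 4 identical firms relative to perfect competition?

DWL = 6.561

Perfect competition: P = MC = 120.5, so 161 − 5Q = 120.5 and Q = 8.1.
Cournot with 4 identical firms: the symmetric best-response condition is 161 − 25q = 120.5. Each firm produces q = 1.62, total output Q = 6.48, price P = 128.6.
DWL is the triangle between Q = 6.48 and Q = 8.1: ½·(8.1 − 6.48)·(128.6 − 120.5) = 6.561.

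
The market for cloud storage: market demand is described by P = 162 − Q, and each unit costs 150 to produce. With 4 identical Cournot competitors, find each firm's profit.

Cournot with 4 identical firms: the symmetric best-response condition is 162 − 5q = 150. Each firm produces q = 2.4, total output Q = 9.6, price P = 152.4.
Each firm's profit = (152.4 − 150)·2.4 = 5.76.

π_i = 5.76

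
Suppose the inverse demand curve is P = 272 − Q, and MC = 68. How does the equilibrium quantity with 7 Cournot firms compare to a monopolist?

Cournot: Q = 178.5; Monopoly: Q = 102

Cournot with 7 identical firms: the symmetric best-response condition is 272 − 8q = 68. Each firm produces q = 25.5, total output Q = 178.5, price P = 93.5.
The monopolist equates marginal revenue to marginal cost: 272 − 2Q = 68, so Q = 102. From demand, P = 170.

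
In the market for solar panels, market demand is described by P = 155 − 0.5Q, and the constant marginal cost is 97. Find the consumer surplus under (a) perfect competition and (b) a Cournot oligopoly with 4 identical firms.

Competition: CS = 3364; Cournot: CS = 2152.96

Perfect competition: P = MC = 97, so 155 − 0.5Q = 97 and Q = 116.
CS = ½·(155 − 97)·116 = 3364.
In a 4-firm Cournot equilibrium, symmetry and the first-order condition give q = (155 − 97)/(2.5) = 23.2. So Q = 92.8 and P = 108.6.
CS = ½·(155 − 108.6)·92.8 = 2152.96.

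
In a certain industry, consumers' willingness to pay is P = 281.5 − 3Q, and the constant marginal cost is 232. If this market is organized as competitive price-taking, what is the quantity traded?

Q = 16.5

Perfect competition: P = MC = 232, so 281.5 − 3Q = 232 and Q = 16.5.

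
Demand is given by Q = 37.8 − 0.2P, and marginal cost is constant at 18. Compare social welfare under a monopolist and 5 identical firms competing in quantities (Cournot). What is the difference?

TS rises by 649.8

Inverting demand: P = 189 − 5Q.
A monopolist chooses Q where MR = MC. MR = 189 − 10Q; setting this equal to 18 gives Q = 17.1 and P = 103.5.
CS = ½·(189 − 103.5)·17.1 = 731.025; PS = (103.5 − 18)·17.1 = 1462.05; TS = 2193.075.
Cournot with 5 identical firms: the symmetric best-response condition is 189 − 30q = 18. Each firm produces q = 5.7, total output Q = 28.5, price P = 46.5.
CS = ½·(189 − 46.5)·28.5 = 2030.625; PS = (46.5 − 18)·28.5 = 812.25; TS = 2842.875.
Change in social welfare: 2842.875 − 2193.075 = 649.8.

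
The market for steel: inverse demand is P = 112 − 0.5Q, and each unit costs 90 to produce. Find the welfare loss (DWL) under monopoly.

DWL = 121

Under competition P = MC = 90, so Q = (112 − 90)/0.5 = 44.
Monopoly sets MR = MC: 112 − Q = 90 ⇒ Q = 22, P = 112 − 0.5·22 = 101.
DWL is the triangle between Q = 22 and Q = 44: ½·(44 − 22)·(101 − 90) = 121.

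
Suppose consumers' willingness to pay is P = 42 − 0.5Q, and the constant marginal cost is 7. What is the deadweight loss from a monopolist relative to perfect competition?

Competitive firms price at marginal cost: P = 7, giving Q = 70.
The monopolist equates marginal revenue to marginal cost: 42 − Q = 7, so Q = 35. From demand, P = 24.5.
DWL is the triangle between Q = 35 and Q = 70: ½·(70 − 35)·(24.5 − 7) = 306.25.

DWL = 306.25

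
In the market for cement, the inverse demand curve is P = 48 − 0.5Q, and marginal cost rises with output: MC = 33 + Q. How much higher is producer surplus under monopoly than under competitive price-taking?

Competitive equilibrium sets price equal to marginal cost: 48 − 0.5Q = 33 + Q, so Q = 10 and P = 43.
PS = P·Q − VC(Q) = 43·10 − (33·10 + ½·1·10²) = 50.
A monopolist chooses Q where MR = MC. MR = 48 − Q; setting this equal to 33 + Q gives Q = 7.5 and P = 44.25.
PS = P·Q − VC(Q) = 44.25·7.5 − (33·7.5 + ½·1·7.5²) = 56.25.
Change in producer surplus: 56.25 − 50 = 6.25.

PS rises by 6.25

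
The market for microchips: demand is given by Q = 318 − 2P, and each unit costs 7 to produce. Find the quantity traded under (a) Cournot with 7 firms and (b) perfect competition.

Inverting demand: P = 159 − 0.5Q.
With 7 symmetric Cournot firms, each firm's FOC gives 159 − 4q = 7, so q = 38, Q = 7·38 = 266, and P = 26.
Perfect competition: P = MC = 7, so 159 − 0.5Q = 7 and Q = 304.

Cournot: Q = 266; Competition: Q = 304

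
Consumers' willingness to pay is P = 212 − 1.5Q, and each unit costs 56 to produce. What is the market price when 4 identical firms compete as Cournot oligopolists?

With 4 symmetric Cournot firms, each firm's FOC gives 212 − 7.5q = 56, so q = 20.8, Q = 4·20.8 = 83.2, and P = 87.2.

P = 87.2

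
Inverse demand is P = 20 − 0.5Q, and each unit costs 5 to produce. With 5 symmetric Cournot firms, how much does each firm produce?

Cournot with 5 identical firms: the symmetric best-response condition is 20 − 3q = 5. Each firm produces q = 5, total output Q = 25, price P = 7.5.

q_i = 5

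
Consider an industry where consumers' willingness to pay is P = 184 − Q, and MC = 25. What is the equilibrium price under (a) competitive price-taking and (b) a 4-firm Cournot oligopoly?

Under competition P = MC = 25, so Q = (184 − 25)/1 = 159.
Cournot with 4 identical firms: the symmetric best-response condition is 184 − 5q = 25. Each firm produces q = 31.8, total output Q = 127.2, price P = 56.8.

Competition: P = 25; Cournot: P = 56.8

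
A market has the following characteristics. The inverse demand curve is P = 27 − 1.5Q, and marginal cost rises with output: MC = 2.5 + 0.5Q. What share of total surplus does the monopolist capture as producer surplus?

PS/TS = 0.7

A monopolist chooses Q where MR = MC. MR = 27 − 3Q; setting this equal to 2.5 + 0.5Q gives Q = 7 and P = 16.5.
CS = ½·(27 − 16.5)·7 = 36.75.
PS = P·Q − VC(Q) = 16.5·7 − (2.5·7 + ½·0.5·7²) = 85.75.
Share captured = PS/TS = 85.75/122.5 = 0.7.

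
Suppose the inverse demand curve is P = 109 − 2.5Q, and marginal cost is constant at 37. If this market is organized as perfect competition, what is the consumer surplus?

Under competition P = MC = 37, so Q = (109 − 37)/2.5 = 28.8.
CS = ½·(109 − 37)·28.8 = 1036.8.

CS = 1036.8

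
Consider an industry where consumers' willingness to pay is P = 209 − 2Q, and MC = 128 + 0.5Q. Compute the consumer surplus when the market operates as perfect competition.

CS = 1049.76

Competitive equilibrium sets price equal to marginal cost: 209 − 2Q = 128 + 0.5Q, so Q = 32.4 and P = 144.2.
CS = ½·(209 − 144.2)·32.4 = 1049.76.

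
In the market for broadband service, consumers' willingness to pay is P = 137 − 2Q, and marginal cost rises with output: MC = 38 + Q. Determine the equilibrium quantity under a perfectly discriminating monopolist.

Q = 33

Under first-degree price discrimination the firm charges each unit its demand price and produces up to where P = MC, i.e. Q = 33. Consumer surplus is zero; producer surplus equals total surplus.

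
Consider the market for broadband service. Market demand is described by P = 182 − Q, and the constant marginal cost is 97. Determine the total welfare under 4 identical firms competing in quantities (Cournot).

In a 4-firm Cournot equilibrium, symmetry and the first-order condition give q = (182 − 97)/(5) = 17. So Q = 68 and P = 114.
CS = ½·(182 − 114)·68 = 2312; PS = (114 − 97)·68 = 1156; TS = 3468.

TS = 3468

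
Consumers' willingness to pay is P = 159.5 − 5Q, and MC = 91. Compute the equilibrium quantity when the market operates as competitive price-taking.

Q = 13.7

Competitive firms price at marginal cost: P = 91, giving Q = 13.7.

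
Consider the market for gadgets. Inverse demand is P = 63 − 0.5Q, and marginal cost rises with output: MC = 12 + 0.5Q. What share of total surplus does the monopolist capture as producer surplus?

The monopolist equates marginal revenue to marginal cost: 63 − Q = 12 + 0.5Q, so Q = 34. From demand, P = 46.
CS = ½·(63 − 46)·34 = 289.
PS = P·Q − VC(Q) = 46·34 − (12·34 + ½·0.5·34²) = 867.
Share captured = PS/TS = 867/1156 = 0.75.

PS/TS = 0.75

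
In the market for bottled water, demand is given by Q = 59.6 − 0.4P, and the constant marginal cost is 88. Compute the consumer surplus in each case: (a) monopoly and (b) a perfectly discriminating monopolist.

Monopoly: CS = 186.05; Perfect PD: CS = 0

Inverting demand: P = 149 − 2.5Q.
Monopoly sets MR = MC: 149 − 5Q = 88 ⇒ Q = 12.2, P = 149 − 2.5·12.2 = 118.5.
CS = ½·(149 − 118.5)·12.2 = 186.05.
Under first-degree price discrimination the firm charges each unit its demand price and produces up to where P = MC, i.e. Q = 24.4. Consumer surplus is zero; producer surplus equals total surplus.
CS = 0.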